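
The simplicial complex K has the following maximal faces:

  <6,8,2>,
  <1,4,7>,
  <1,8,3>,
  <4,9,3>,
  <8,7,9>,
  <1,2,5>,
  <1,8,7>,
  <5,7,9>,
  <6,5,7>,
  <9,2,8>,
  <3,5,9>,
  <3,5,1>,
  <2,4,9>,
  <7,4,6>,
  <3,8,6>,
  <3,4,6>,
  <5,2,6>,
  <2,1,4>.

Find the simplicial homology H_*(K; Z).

K has 9 vertices, 27 edges, 18 triangles.
rank ∂_0 = 0, rank ∂_1 = 8 ⇒ b_0 = 9 − 0 − 8 = 1; all invariant factors of ∂_1 are 1 so no torsion. So H_0 = Z.
rank ∂_1 = 8, rank ∂_2 = 17 ⇒ b_1 = 27 − 8 − 17 = 2; all invariant factors of ∂_2 are 1 so no torsion. So H_1 = Z^2.
rank ∂_2 = 17, rank ∂_3 = 0 ⇒ b_2 = 18 − 17 − 0 = 1. So H_2 = Z.

H_0 = Z,  H_1 = Z^2,  H_2 = Z.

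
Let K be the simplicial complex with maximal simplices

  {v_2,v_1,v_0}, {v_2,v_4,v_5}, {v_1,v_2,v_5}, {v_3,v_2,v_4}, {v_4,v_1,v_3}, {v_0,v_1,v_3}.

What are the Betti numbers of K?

Order the vertices as v_0 < v_1 < v_2 < v_3 < v_4 < v_5. Listing each simplex with vertices in this order, K has dimension 2 with simplices:

  0-simplices (6): [v_0], [v_1], [v_2], [v_3], [v_4], [v_5]
  1-simplices (12): [v_0,v_1], [v_0,v_2], [v_0,v_3], [v_1,v_2], [v_1,v_3], [v_1,v_4], [v_1,v_5], [v_2,v_3], [v_2,v_4], [v_2,v_5], [v_3,v_4], [v_4,v_5]
  2-simplices (6): [v_0,v_1,v_2], [v_0,v_1,v_3], [v_1,v_2,v_5], [v_1,v_3,v_4], [v_2,v_3,v_4], [v_2,v_4,v_5]

so the chain groups are C_0 ≅ Z^6, C_1 ≅ Z^12, C_2 ≅ Z^6.

∂_1: C_1 → C_0 maps an edge to its endpoints' difference, ∂[p,q] = q − p.
The resulting 6×12 matrix has rank 5, and its Smith normal form has invariant factors (1,1,1,1,1).

∂_2: C_2 → C_1 sends each 2-simplex [p,q,r] to [q,r] − [p,r] + [p,q]. For instance
  ∂[v_2,v_4,v_5] = [v_4,v_5] − [v_2,v_5] + [v_2,v_4],
  ∂[v_1,v_3,v_4] = [v_3,v_4] − [v_1,v_4] + [v_1,v_3].
As a 12×6 matrix over Z this has rank 6, with invariant factors (1,1,1,1,1,1).

Reading off H_k = ker ∂_k / im ∂_{k+1}:

  H_0: rank C_0 − rank ∂_1 = 6 − 5 = 1, and the invariant factors of ∂_1 are all 1, so H_0 ≅ Z.
  H_1: rank ker ∂_1 − rank ∂_2 = (12 − 5) − 6 = 1, and the invariant factors of ∂_2 are all 1, so H_1 ≅ Z.
  H_2: rank ker ∂_2 − rank ∂_3 = (6 − 6) − 0 = 0, and there is no ∂_3, so H_2 ≅ 0.

Hence the Betti numbers are b_0 = 1, b_1 = 1, b_2 = 0.

b_0 = 1, b_1 = 1, b_2 = 0.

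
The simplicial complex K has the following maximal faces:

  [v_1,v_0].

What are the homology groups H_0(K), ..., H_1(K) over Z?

H_0 = Z,  H_1 = 0.

We work with the vertex ordering v_0 < v_1. The simplices of K, each written with vertices in increasing order, are:

  0-simplices (2): [v_0], [v_1]
  1-simplices (1): [v_0,v_1]

giving chain groups C_0 ≅ Z^2, C_1 ≅ Z^1.

∂_1: C_1 → C_0 sends each edge [p,q] (with p < q) to q − p.
This gives a 2×1 integer matrix of rank 1; reducing to Smith normal form yields diagonal entries (1).

Computing H_k = (kernel of ∂_k) / (image of ∂_{k+1}):

  H_0: rank C_0 − rank ∂_1 = 2 − 1 = 1, and the invariant factors of ∂_1 are all 1, so H_0 ≅ Z.
  H_1: rank ker ∂_1 − rank ∂_2 = (1 − 1) − 0 = 0, and there is no ∂_2, so H_1 ≅ 0.

As a check, the Euler characteristic is 2 − 1 = 1, which agrees with 1 − 0 = 1.
(K is a triangulation of the 1-simplex.)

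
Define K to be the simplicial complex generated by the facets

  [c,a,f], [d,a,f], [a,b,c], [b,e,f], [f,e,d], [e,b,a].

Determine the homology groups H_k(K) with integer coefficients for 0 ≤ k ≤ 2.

H_0 ≅ Z,  H_1 ≅ Z,  H_2 = 0.

Order the vertices as a < b < c < d < e < f. Listing each simplex with vertices in this order, K has dimension 2 with simplices:

  0-simplices (6): a, b, c, d, e, f
  1-simplices (12): ab, ac, ad, ae, af, bc, be, bf, cf, de, df, ef
  2-simplices (6): abc, abe, acf, adf, bef, def

giving chain groups C_0 ≅ Z^6, C_1 ≅ Z^12, C_2 ≅ Z^6.

The boundary map ∂_1: C_1 → C_0 maps an edge to its endpoints' difference, ∂[p,q] = q − p. For instance
  ∂bf = f − b.
This gives a 6×12 integer matrix of rank 5; reducing to Smith normal form yields diagonal entries (1,1,1,1,1).

∂_2: C_2 → C_1 acts by ∂[p,q,r] = [q,r] − [p,r] + [p,q]. For instance
  ∂adf = df − af + ad,
  ∂bef = ef − bf + be.
The 12×6 boundary matrix has rank 6 and Smith normal form diag(1,1,1,1,1,1).

Reading off H_k = ker ∂_k / im ∂_{k+1}:

  H_0: rank C_0 − rank ∂_1 = 6 − 5 = 1, and the invariant factors of ∂_1 are all 1, so H_0 ≅ Z.
  H_1: rank ker ∂_1 − rank ∂_2 = (12 − 5) − 6 = 1, and the invariant factors of ∂_2 are all 1, so H_1 ≅ Z.
  H_2: rank ker ∂_2 − rank ∂_3 = (6 − 6) − 0 = 0, and there is no ∂_3, so H_2 ≅ 0.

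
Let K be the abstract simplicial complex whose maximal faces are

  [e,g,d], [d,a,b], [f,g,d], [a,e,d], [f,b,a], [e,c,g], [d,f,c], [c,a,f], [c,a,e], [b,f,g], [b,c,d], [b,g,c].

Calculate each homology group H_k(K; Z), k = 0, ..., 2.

H_0 = Z,  H_1 = Z/2Z,  H_2 = 0.

We work with the vertex ordering a < b < c < d < e < f < g. The simplices of K, each written with vertices in increasing order, are:

  0-simplices (7): a, b, c, d, e, f, g
  1-simplices (18): ab, ac, ad, ae, af, bc, bd, bf, bg, cd, ce, cf, cg, de, df, dg, eg, fg
  2-simplices (12): abd, abf, ace, acf, ade, bcd, bcg, bfg, cdf, ceg, deg, dfg

so the chain groups are C_0 ≅ Z^7, C_1 ≅ Z^18, C_2 ≅ Z^12.

The boundary map ∂_1: C_1 → C_0 is given by ∂[p,q] = [q] − [p]. For instance
  ∂ad = d − a.
The 7×18 boundary matrix has rank 6 and Smith normal form diag(1,1,1,1,1,1).

Boundary ∂_2: C_2 → C_1 maps a triangle to the signed sum of its edges. For instance
  ∂bfg = fg − bg + bf,
  ∂abf = bf − af + ab.
As a 18×12 matrix over Z this has rank 12, with invariant factors (1,1,1,1,1,1,1,1,1,1,1,2).

Now H_k = ker ∂_k / im ∂_{k+1}, so:

  H_0: rank C_0 − rank ∂_1 = 7 − 6 = 1, and the invariant factors of ∂_1 are all 1, so H_0 ≅ Z.
  H_1: rank ker ∂_1 − rank ∂_2 = (18 − 6) − 12 = 0, and ∂_2 has invariant factor 2 > 1, so H_1 ≅ Z/2Z.
  H_2: rank ker ∂_2 − rank ∂_3 = (12 − 12) − 0 = 0, and there is no ∂_3, so H_2 ≅ 0.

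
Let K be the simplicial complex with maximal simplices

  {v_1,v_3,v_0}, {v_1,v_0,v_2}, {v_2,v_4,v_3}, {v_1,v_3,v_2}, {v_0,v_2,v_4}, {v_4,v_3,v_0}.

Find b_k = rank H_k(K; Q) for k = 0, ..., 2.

b_0 = 1, b_1 = 0, b_2 = 1.

Fix the vertex order v_0 < v_1 < v_2 < v_3 < v_4 and write every simplex with vertices in increasing order. Then dim K = 2 and the simplices of K are:

  0-simplices (5): [v_0], [v_1], [v_2], [v_3], [v_4]
  1-simplices (9): [v_0,v_1], [v_0,v_2], [v_0,v_3], [v_0,v_4], [v_1,v_2], [v_1,v_3], [v_2,v_3], [v_2,v_4], [v_3,v_4]
  2-simplices (6): [v_0,v_1,v_2], [v_0,v_1,v_3], [v_0,v_2,v_4], [v_0,v_3,v_4], [v_1,v_2,v_3], [v_2,v_3,v_4]

giving chain groups C_0 ≅ Z^5, C_1 ≅ Z^9, C_2 ≅ Z^6.

The boundary map ∂_1: C_1 → C_0 sends each edge [p,q] (with p < q) to q − p. For instance
  ∂[v_3,v_4] = [v_4] − [v_3].
The 5×9 boundary matrix has rank 4 and Smith normal form diag(1,1,1,1).

Boundary ∂_2: C_2 → C_1 sends each 2-simplex [p,q,r] to [q,r] − [p,r] + [p,q]. For instance
  ∂[v_1,v_2,v_3] = [v_2,v_3] − [v_1,v_3] + [v_1,v_2],
  ∂[v_0,v_3,v_4] = [v_3,v_4] − [v_0,v_4] + [v_0,v_3].
This gives a 9×6 integer matrix of rank 5; reducing to Smith normal form yields diagonal entries (1,1,1,1,1).

Computing H_k = (kernel of ∂_k) / (image of ∂_{k+1}):

  H_0: rank C_0 − rank ∂_1 = 5 − 4 = 1, and the invariant factors of ∂_1 are all 1, so H_0 ≅ Z.
  H_1: rank ker ∂_1 − rank ∂_2 = (9 − 4) − 5 = 0, and the invariant factors of ∂_2 are all 1, so H_1 ≅ 0.
  H_2: rank ker ∂_2 − rank ∂_3 = (6 − 5) − 0 = 1, and there is no ∂_3, so H_2 ≅ Z.

(K is a triangulation of the 2-sphere S^2.)

Hence the Betti numbers are b_0 = 1, b_1 = 0, b_2 = 1.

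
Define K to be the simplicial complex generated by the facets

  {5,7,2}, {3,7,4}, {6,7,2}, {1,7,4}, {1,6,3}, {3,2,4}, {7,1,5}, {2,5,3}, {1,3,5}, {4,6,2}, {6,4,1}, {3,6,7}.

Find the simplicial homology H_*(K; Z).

K has 7 vertices, 18 edges, 12 triangles.
rank ∂_0 = 0, rank ∂_1 = 6 ⇒ b_0 = 7 − 0 − 6 = 1; all invariant factors of ∂_1 are 1 so no torsion. So H_0 ≅ Z.
rank ∂_1 = 6, rank ∂_2 = 12 ⇒ b_1 = 18 − 6 − 12 = 0; ∂_2 has invariant factor(s) [2] giving torsion. So H_1 ≅ Z/2.
rank ∂_2 = 12, rank ∂_3 = 0 ⇒ b_2 = 12 − 12 − 0 = 0. So H_2 ≅ 0.

H_0 ≅ Z,  H_1 ≅ Z/2,  H_2 = 0.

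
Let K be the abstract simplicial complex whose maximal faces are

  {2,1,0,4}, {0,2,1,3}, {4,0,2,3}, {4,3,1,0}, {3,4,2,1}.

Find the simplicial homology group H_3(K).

H_3 ≅ Z.

Fix the vertex order 0 < 1 < 2 < 3 < 4 and write every simplex with vertices in increasing order. Then dim K = 3 and the simplices of K are:

  0-simplices (5): [0], [1], [2], [3], [4]
  1-simplices (10): [0,1], [0,2], [0,3], [0,4], [1,2], [1,3], [1,4], [2,3], [2,4], [3,4]
  2-simplices (10): [0,1,2], [0,1,3], [0,1,4], [0,2,3], [0,2,4], [0,3,4], [1,2,3], [1,2,4], [1,3,4], [2,3,4]
  3-simplices (5): [0,1,2,3], [0,1,2,4], [0,1,3,4], [0,2,3,4], [1,2,3,4]

giving chain groups C_0 ≅ Z^5, C_1 ≅ Z^10, C_2 ≅ Z^10, C_3 ≅ Z^5.

Boundary ∂_1: C_1 → C_0 sends each edge [p,q] (with p < q) to q − p. For instance
  ∂[1,4] = [4] − [1].
The 5×10 boundary matrix has rank 4 and Smith normal form diag(1,1,1,1).

∂_2: C_2 → C_1 acts by ∂[p,q,r] = [q,r] − [p,r] + [p,q]. For instance
  ∂[1,3,4] = [3,4] − [1,4] + [1,3],
  ∂[0,1,2] = [1,2] − [0,2] + [0,1].
The resulting 10×10 matrix has rank 6, and its Smith normal form has invariant factors (1,1,1,1,1,1).

The boundary map ∂_3: C_3 → C_2 sends each 3-simplex σ to the alternating sum Σ_i (−1)^i (σ with its i-th vertex removed). For instance
  ∂[1,2,3,4] = [2,3,4] − [1,3,4] + [1,2,4] − [1,2,3],
  ∂[0,2,3,4] = [2,3,4] − [0,3,4] + [0,2,4] − [0,2,3].
The 10×5 boundary matrix has rank 4 and Smith normal form diag(1,1,1,1).

From H_k ≅ ker(∂_k) / im(∂_{k+1}) we obtain:

  H_3: rank ker ∂_3 − rank ∂_4 = (5 − 4) − 0 = 1, and there is no ∂_4, so H_3 ≅ Z.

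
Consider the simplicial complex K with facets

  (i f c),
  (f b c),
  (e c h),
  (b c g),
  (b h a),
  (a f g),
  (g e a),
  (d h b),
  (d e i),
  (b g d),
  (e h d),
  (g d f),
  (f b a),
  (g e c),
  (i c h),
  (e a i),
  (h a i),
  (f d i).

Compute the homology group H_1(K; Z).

K has 9 vertices, 27 edges, 18 triangles.
rank ∂_1 = 8, rank ∂_2 = 18 ⇒ b_1 = 27 − 8 − 18 = 1; ∂_2 has invariant factor(s) [2] giving torsion. So H_1 = Z ⊕ Z/2Z.

H_1 ≅ Z ⊕ Z/2Z.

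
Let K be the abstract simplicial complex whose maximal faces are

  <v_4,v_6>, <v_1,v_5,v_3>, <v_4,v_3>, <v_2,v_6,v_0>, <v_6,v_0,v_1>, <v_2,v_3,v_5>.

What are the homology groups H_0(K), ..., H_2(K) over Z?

H_0 ≅ Z,  H_1 ≅ Z^2,  H_2 = 0.

Fix the vertex order v_0 < v_1 < v_2 < v_3 < v_4 < v_5 < v_6 and write every simplex with vertices in increasing order. Then dim K = 2 and the simplices of K are:

  0-simplices (7): [v_0], [v_1], [v_2], [v_3], [v_4], [v_5], [v_6]
  1-simplices (12): [v_0,v_1], [v_0,v_2], [v_0,v_6], [v_1,v_3], [v_1,v_5], [v_1,v_6], [v_2,v_3], [v_2,v_5], [v_2,v_6], [v_3,v_4], [v_3,v_5], [v_4,v_6]
  2-simplices (4): [v_0,v_1,v_6], [v_0,v_2,v_6], [v_1,v_3,v_5], [v_2,v_3,v_5]

so the chain groups are C_0 ≅ Z^7, C_1 ≅ Z^12, C_2 ≅ Z^4.

Boundary ∂_1: C_1 → C_0 sends each edge [p,q] (with p < q) to q − p.
The resulting 7×12 matrix has rank 6, and its Smith normal form has invariant factors (1,1,1,1,1,1).

Boundary ∂_2: C_2 → C_1 sends each 2-simplex [p,q,r] to [q,r] − [p,r] + [p,q]. For instance
  ∂[v_2,v_3,v_5] = [v_3,v_5] − [v_2,v_5] + [v_2,v_3],
  ∂[v_0,v_2,v_6] = [v_2,v_6] − [v_0,v_6] + [v_0,v_2].
The 12×4 boundary matrix has rank 4 and Smith normal form diag(1,1,1,1).

Reading off H_k = ker ∂_k / im ∂_{k+1}:

  H_0: rank C_0 − rank ∂_1 = 7 − 6 = 1, and the invariant factors of ∂_1 are all 1, so H_0 ≅ Z.
  H_1: rank ker ∂_1 − rank ∂_2 = (12 − 6) − 4 = 2, and the invariant factors of ∂_2 are all 1, so H_1 ≅ Z^2.
  H_2: rank ker ∂_2 − rank ∂_3 = (4 − 4) − 0 = 0, and there is no ∂_3, so H_2 ≅ 0.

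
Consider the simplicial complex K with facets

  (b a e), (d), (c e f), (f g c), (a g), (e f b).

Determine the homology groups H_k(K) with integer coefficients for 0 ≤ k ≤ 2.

H_0 ≅ Z^2,  H_1 ≅ Z,  H_2 = 0.

Take the total order a < b < c < d < e < f < g on the vertex set. Then K (dimension 2) consists of the simplices:

  0-simplices (7): a, b, c, d, e, f, g
  1-simplices (10): ab, ae, ag, be, bf, ce, cf, cg, ef, fg
  2-simplices (4): abe, bef, cef, cfg

giving chain groups C_0 ≅ Z^7, C_1 ≅ Z^10, C_2 ≅ Z^4.

The boundary map ∂_1: C_1 → C_0 maps an edge to its endpoints' difference, ∂[p,q] = q − p.
As a 7×10 matrix over Z this has rank 5, with invariant factors (1,1,1,1,1).

∂_2: C_2 → C_1 maps a triangle to the signed sum of its edges. For instance
  ∂cef = ef − cf + ce,
  ∂abe = be − ae + ab.
This gives a 10×4 integer matrix of rank 4; reducing to Smith normal form yields diagonal entries (1,1,1,1).

Now H_k = ker ∂_k / im ∂_{k+1}, so:

  H_0: rank C_0 − rank ∂_1 = 7 − 5 = 2, and the invariant factors of ∂_1 are all 1, so H_0 = Z^2.
  H_1: rank ker ∂_1 − rank ∂_2 = (10 − 5) − 4 = 1, and the invariant factors of ∂_2 are all 1, so H_1 = Z.
  H_2: rank ker ∂_2 − rank ∂_3 = (4 − 4) − 0 = 0, and there is no ∂_3, so H_2 = 0.

As a check, the Euler characteristic is 7 − 10 + 4 = 1, which agrees with 2 − 1 + 0 = 1.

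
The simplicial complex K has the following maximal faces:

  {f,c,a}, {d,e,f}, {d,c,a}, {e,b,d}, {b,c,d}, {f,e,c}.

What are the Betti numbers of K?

b_0 = 1, b_1 = 1, b_2 = 0.

K has 6 vertices, 12 edges, 6 triangles.
rank ∂_0 = 0, rank ∂_1 = 5 ⇒ b_0 = 6 − 0 − 5 = 1; all invariant factors of ∂_1 are 1 so no torsion. So H_0 ≅ Z.
rank ∂_1 = 5, rank ∂_2 = 6 ⇒ b_1 = 12 − 5 − 6 = 1; all invariant factors of ∂_2 are 1 so no torsion. So H_1 ≅ Z.
rank ∂_2 = 6, rank ∂_3 = 0 ⇒ b_2 = 6 − 6 − 0 = 0. So H_2 ≅ 0.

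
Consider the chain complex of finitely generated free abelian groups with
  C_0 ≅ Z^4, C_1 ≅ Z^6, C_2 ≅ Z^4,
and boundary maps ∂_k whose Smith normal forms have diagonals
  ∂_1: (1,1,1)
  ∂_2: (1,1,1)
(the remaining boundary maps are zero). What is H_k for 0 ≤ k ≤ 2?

H_0 = Z,  H_1 = 0,  H_2 = Z.

H_0: b_0 = 4 − 0 − 3 = 1; torsion from ∂_1 factors > 1: none. So H_0 = Z.
H_1: b_1 = 6 − 3 − 3 = 0; torsion from ∂_2 factors > 1: none. So H_1 = 0.
H_2: b_2 = 4 − 3 − 0 = 1; torsion from ∂_3 factors > 1: none. So H_2 = Z.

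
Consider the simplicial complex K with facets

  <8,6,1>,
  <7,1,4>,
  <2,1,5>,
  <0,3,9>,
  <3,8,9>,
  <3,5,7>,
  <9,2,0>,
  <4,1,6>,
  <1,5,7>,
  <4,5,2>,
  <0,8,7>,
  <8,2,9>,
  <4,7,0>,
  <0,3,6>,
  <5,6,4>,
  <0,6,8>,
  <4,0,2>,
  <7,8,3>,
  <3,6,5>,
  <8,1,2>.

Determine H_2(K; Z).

H_2 ≅ 0.

We work with the vertex ordering 0 < 1 < 2 < 3 < 4 < 5 < 6 < 7 < 8 < 9. The simplices of K, each written with vertices in increasing order, are:

  0-simplices (10): [0], [1], [2], [3], [4], [5], [6], [7], [8], [9]
  1-simplices (30): (30 of them)
  2-simplices (20): (20 of them)

Hence C_0 ≅ Z^10, C_1 ≅ Z^30, C_2 ≅ Z^20.

The boundary map ∂_1: C_1 → C_0 is given by ∂[p,q] = [q] − [p]. For instance
  ∂[0,8] = [8] − [0].
The 10×30 boundary matrix has rank 9 and Smith normal form diag(1,1,1,1,1,1,1,1,1).

Boundary ∂_2: C_2 → C_1 maps a triangle to the signed sum of its edges. For instance
  ∂[0,7,8] = [7,8] − [0,8] + [0,7],
  ∂[3,8,9] = [8,9] − [3,9] + [3,8].
The resulting 30×20 matrix has rank 20, and its Smith normal form has invariant factors (1,1,1,1,1,1,1,1,1,1,1,1,1,1,1,1,1,1,1,2).

From H_k ≅ ker(∂_k) / im(∂_{k+1}) we obtain:

  H_2: rank ker ∂_2 − rank ∂_3 = (20 − 20) − 0 = 0, and there is no ∂_3, so H_2 = 0.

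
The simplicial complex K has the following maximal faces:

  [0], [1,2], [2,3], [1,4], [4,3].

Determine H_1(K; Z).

Order the vertices as 0 < 1 < 2 < 3 < 4. Listing each simplex with vertices in this order, K has dimension 1 with simplices:

  0-simplices (5): [0], [1], [2], [3], [4]
  1-simplices (4): [1,2], [1,4], [2,3], [3,4]

so the chain groups are C_0 ≅ Z^5, C_1 ≅ Z^4.

Boundary ∂_1: C_1 → C_0 is given by ∂[p,q] = [q] − [p]. For instance
  ∂[1,2] = [2] − [1].
This gives a 5×4 integer matrix of rank 3; reducing to Smith normal form yields diagonal entries (1,1,1).

Now H_k = ker ∂_k / im ∂_{k+1}, so:

  H_1: rank ker ∂_1 − rank ∂_2 = (4 − 3) − 0 = 1, and there is no ∂_2, so H_1 = Z.

H_1 ≅ Z.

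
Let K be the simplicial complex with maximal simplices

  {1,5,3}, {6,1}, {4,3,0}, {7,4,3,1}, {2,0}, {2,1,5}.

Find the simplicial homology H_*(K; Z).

H_0 = Z,  H_1 = Z,  H_2 = 0,  H_3 = 0.

We work with the vertex ordering 0 < 1 < 2 < 3 < 4 < 5 < 6 < 7. The simplices of K, each written with vertices in increasing order, are:

  0-simplices (8): [0], [1], [2], [3], [4], [5], [6], [7]
  1-simplices (14): [0,2], [0,3], [0,4], [1,2], [1,3], [1,4], [1,5], [1,6], [1,7], [2,5], [3,4], [3,5], [3,7], [4,7]
  2-simplices (7): [0,3,4], [1,2,5], [1,3,4], [1,3,5], [1,3,7], [1,4,7], [3,4,7]
  3-simplices (1): [1,3,4,7]

Hence C_0 ≅ Z^8, C_1 ≅ Z^14, C_2 ≅ Z^7, C_3 ≅ Z^1.

The boundary map ∂_1: C_1 → C_0 is given by ∂[p,q] = [q] − [p]. For instance
  ∂[1,4] = [4] − [1].
As a 8×14 matrix over Z this has rank 7, with invariant factors (1,1,1,1,1,1,1).

∂_2: C_2 → C_1 acts by ∂[p,q,r] = [q,r] − [p,r] + [p,q]. For instance
  ∂[1,3,5] = [3,5] − [1,5] + [1,3],
  ∂[1,3,7] = [3,7] − [1,7] + [1,3].
The 14×7 boundary matrix has rank 6 and Smith normal form diag(1,1,1,1,1,1).

∂_3: C_3 → C_2 sends each 3-simplex σ to the alternating sum Σ_i (−1)^i (σ with its i-th vertex removed). For instance
  ∂[1,3,4,7] = [3,4,7] − [1,4,7] + [1,3,7] − [1,3,4].
This gives a 7×1 integer matrix of rank 1; reducing to Smith normal form yields diagonal entries (1).

Computing H_k = (kernel of ∂_k) / (image of ∂_{k+1}):

  H_0: rank C_0 − rank ∂_1 = 8 − 7 = 1, and the invariant factors of ∂_1 are all 1, so H_0 ≅ Z.
  H_1: rank ker ∂_1 − rank ∂_2 = (14 − 7) − 6 = 1, and the invariant factors of ∂_2 are all 1, so H_1 ≅ Z.
  H_2: rank ker ∂_2 − rank ∂_3 = (7 − 6) − 1 = 0, and the invariant factors of ∂_3 are all 1, so H_2 ≅ 0.
  H_3: rank ker ∂_3 − rank ∂_4 = (1 − 1) − 0 = 0, and there is no ∂_4, so H_3 ≅ 0.

As a check, the Euler characteristic is 8 − 14 + 7 − 1 = 0, which agrees with 1 − 1 + 0 − 0 = 0.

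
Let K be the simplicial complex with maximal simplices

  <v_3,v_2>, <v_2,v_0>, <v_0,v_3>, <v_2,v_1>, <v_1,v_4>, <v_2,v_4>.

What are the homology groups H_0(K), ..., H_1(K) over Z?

We work with the vertex ordering v_0 < v_1 < v_2 < v_3 < v_4. The simplices of K, each written with vertices in increasing order, are:

  0-simplices (5): [v_0], [v_1], [v_2], [v_3], [v_4]
  1-simplices (6): [v_0,v_2], [v_0,v_3], [v_1,v_2], [v_1,v_4], [v_2,v_3], [v_2,v_4]

giving chain groups C_0 ≅ Z^5, C_1 ≅ Z^6.

Boundary ∂_1: C_1 → C_0 is given by ∂[p,q] = [q] − [p]. For instance
  ∂[v_1,v_2] = [v_2] − [v_1].
As a 5×6 matrix over Z this has rank 4, with invariant factors (1,1,1,1).

Now H_k = ker ∂_k / im ∂_{k+1}, so:

  H_0: rank C_0 − rank ∂_1 = 5 − 4 = 1, and the invariant factors of ∂_1 are all 1, so H_0 = Z.
  H_1: rank ker ∂_1 − rank ∂_2 = (6 − 4) − 0 = 2, and there is no ∂_2, so H_1 = Z^2.

As a check, the Euler characteristic is 5 − 6 = -1, which agrees with 1 − 2 = -1.

H_0 = Z,  H_1 = Z^2.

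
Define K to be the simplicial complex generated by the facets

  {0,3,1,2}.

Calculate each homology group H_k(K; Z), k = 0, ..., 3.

H_0 ≅ Z,  H_1 = 0,  H_2 = 0,  H_3 = 0.

Fix the vertex order 0 < 1 < 2 < 3 and write every simplex with vertices in increasing order. Then dim K = 3 and the simplices of K are:

  0-simplices (4): [0], [1], [2], [3]
  1-simplices (6): [0,1], [0,2], [0,3], [1,2], [1,3], [2,3]
  2-simplices (4): [0,1,2], [0,1,3], [0,2,3], [1,2,3]
  3-simplices (1): [0,1,2,3]

Hence C_0 ≅ Z^4, C_1 ≅ Z^6, C_2 ≅ Z^4, C_3 ≅ Z^1.

The boundary map ∂_1: C_1 → C_0 sends each edge [p,q] (with p < q) to q − p.
As a 4×6 matrix over Z this has rank 3, with invariant factors (1,1,1).

The boundary map ∂_2: C_2 → C_1 acts by ∂[p,q,r] = [q,r] − [p,r] + [p,q]. For instance
  ∂[1,2,3] = [2,3] − [1,3] + [1,2],
  ∂[0,1,3] = [1,3] − [0,3] + [0,1].
This gives a 6×4 integer matrix of rank 3; reducing to Smith normal form yields diagonal entries (1,1,1).

Boundary ∂_3: C_3 → C_2 sends each 3-simplex σ to the alternating sum Σ_i (−1)^i (σ with its i-th vertex removed). For instance
  ∂[0,1,2,3] = [1,2,3] − [0,2,3] + [0,1,3] − [0,1,2].
The resulting 4×1 matrix has rank 1, and its Smith normal form has invariant factors (1).

From H_k ≅ ker(∂_k) / im(∂_{k+1}) we obtain:

  H_0: rank C_0 − rank ∂_1 = 4 − 3 = 1, and the invariant factors of ∂_1 are all 1, so H_0 = Z.
  H_1: rank ker ∂_1 − rank ∂_2 = (6 − 3) − 3 = 0, and the invariant factors of ∂_2 are all 1, so H_1 = 0.
  H_2: rank ker ∂_2 − rank ∂_3 = (4 − 3) − 1 = 0, and the invariant factors of ∂_3 are all 1, so H_2 = 0.
  H_3: rank ker ∂_3 − rank ∂_4 = (1 − 1) − 0 = 0, and there is no ∂_4, so H_3 = 0.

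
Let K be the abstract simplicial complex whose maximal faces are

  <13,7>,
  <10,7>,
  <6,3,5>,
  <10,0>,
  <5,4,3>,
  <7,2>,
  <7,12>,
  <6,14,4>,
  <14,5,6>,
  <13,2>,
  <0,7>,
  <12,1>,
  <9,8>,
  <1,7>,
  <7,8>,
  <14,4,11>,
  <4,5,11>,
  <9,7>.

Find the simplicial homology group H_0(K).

H_0 = Z^2.

Fix the vertex order 0 < 1 < 2 < 3 < 4 < 5 < 6 < 7 < 8 < 9 < 10 < 11 < 12 < 13 < 14 and write every simplex with vertices in increasing order. Then dim K = 2 and the simplices of K are:

  0-simplices (15): [0], [1], [2], [3], [4], [5], [6], [7], [8], [9], [10], [11], [12], [13], [14]
  1-simplices (24): (24 of them)
  2-simplices (6): [3,4,5], [3,5,6], [4,5,11], [4,6,14], [4,11,14], [5,6,14]

so the chain groups are C_0 ≅ Z^15, C_1 ≅ Z^24, C_2 ≅ Z^6.

∂_1: C_1 → C_0 maps an edge to its endpoints' difference, ∂[p,q] = q − p. For instance
  ∂[2,13] = [13] − [2].
This gives a 15×24 integer matrix of rank 13; reducing to Smith normal form yields diagonal entries (1,1,1,1,1,1,1,1,1,1,1,1,1).

The boundary map ∂_2: C_2 → C_1 acts by ∂[p,q,r] = [q,r] − [p,r] + [p,q]. For instance
  ∂[4,6,14] = [6,14] − [4,14] + [4,6],
  ∂[4,11,14] = [11,14] − [4,14] + [4,11].
This gives a 24×6 integer matrix of rank 6; reducing to Smith normal form yields diagonal entries (1,1,1,1,1,1).

Computing H_k = (kernel of ∂_k) / (image of ∂_{k+1}):

  H_0: rank C_0 − rank ∂_1 = 15 − 13 = 2, and the invariant factors of ∂_1 are all 1, so H_0 = Z^2.

(K is a triangulation of the disjoint union of a wedge of 4 circles and the cylinder S^1 x I.)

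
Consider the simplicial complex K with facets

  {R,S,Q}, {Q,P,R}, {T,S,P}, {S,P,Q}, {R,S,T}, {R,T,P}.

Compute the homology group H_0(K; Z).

H_0 ≅ Z.

We work with the vertex ordering P < Q < R < S < T. The simplices of K, each written with vertices in increasing order, are:

  0-simplices (5): P, Q, R, S, T
  1-simplices (9): PQ, PR, PS, PT, QR, QS, RS, RT, ST
  2-simplices (6): PQR, PQS, PRT, PST, QRS, RST

giving chain groups C_0 ≅ Z^5, C_1 ≅ Z^9, C_2 ≅ Z^6.

∂_1: C_1 → C_0 is given by ∂[p,q] = [q] − [p].
The resulting 5×9 matrix has rank 4, and its Smith normal form has invariant factors (1,1,1,1).

Boundary ∂_2: C_2 → C_1 acts by ∂[p,q,r] = [q,r] − [p,r] + [p,q]. For instance
  ∂RST = ST − RT + RS,
  ∂PRT = RT − PT + PR.
The 9×6 boundary matrix has rank 5 and Smith normal form diag(1,1,1,1,1).

Reading off H_k = ker ∂_k / im ∂_{k+1}:

  H_0: rank C_0 − rank ∂_1 = 5 − 4 = 1, and the invariant factors of ∂_1 are all 1, so H_0 ≅ Z.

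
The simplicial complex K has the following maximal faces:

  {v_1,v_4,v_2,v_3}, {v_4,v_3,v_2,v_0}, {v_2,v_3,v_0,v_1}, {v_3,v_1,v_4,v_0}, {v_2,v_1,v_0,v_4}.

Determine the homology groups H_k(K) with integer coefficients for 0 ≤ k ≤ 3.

H_0 ≅ Z,  H_1 = 0,  H_2 = 0,  H_3 ≅ Z.

We work with the vertex ordering v_0 < v_1 < v_2 < v_3 < v_4. The simplices of K, each written with vertices in increasing order, are:

  0-simplices (5): [v_0], [v_1], [v_2], [v_3], [v_4]
  1-simplices (10): [v_0,v_1], [v_0,v_2], [v_0,v_3], [v_0,v_4], [v_1,v_2], [v_1,v_3], [v_1,v_4], [v_2,v_3], [v_2,v_4], [v_3,v_4]
  2-simplices (10): [v_0,v_1,v_2], [v_0,v_1,v_3], [v_0,v_1,v_4], [v_0,v_2,v_3], [v_0,v_2,v_4], [v_0,v_3,v_4], [v_1,v_2,v_3], [v_1,v_2,v_4], [v_1,v_3,v_4], [v_2,v_3,v_4]
  3-simplices (5): [v_0,v_1,v_2,v_3], [v_0,v_1,v_2,v_4], [v_0,v_1,v_3,v_4], [v_0,v_2,v_3,v_4], [v_1,v_2,v_3,v_4]

so the chain groups are C_0 ≅ Z^5, C_1 ≅ Z^10, C_2 ≅ Z^10, C_3 ≅ Z^5.

∂_1: C_1 → C_0 sends each edge [p,q] (with p < q) to q − p.
As a 5×10 matrix over Z this has rank 4, with invariant factors (1,1,1,1).

∂_2: C_2 → C_1 sends each 2-simplex [p,q,r] to [q,r] − [p,r] + [p,q]. For instance
  ∂[v_0,v_2,v_4] = [v_2,v_4] − [v_0,v_4] + [v_0,v_2],
  ∂[v_0,v_1,v_4] = [v_1,v_4] − [v_0,v_4] + [v_0,v_1].
The resulting 10×10 matrix has rank 6, and its Smith normal form has invariant factors (1,1,1,1,1,1).

∂_3: C_3 → C_2 sends each 3-simplex σ to the alternating sum Σ_i (−1)^i (σ with its i-th vertex removed). For instance
  ∂[v_0,v_1,v_3,v_4] = [v_1,v_3,v_4] − [v_0,v_3,v_4] + [v_0,v_1,v_4] − [v_0,v_1,v_3],
  ∂[v_1,v_2,v_3,v_4] = [v_2,v_3,v_4] − [v_1,v_3,v_4] + [v_1,v_2,v_4] − [v_1,v_2,v_3].
The resulting 10×5 matrix has rank 4, and its Smith normal form has invariant factors (1,1,1,1).

Now H_k = ker ∂_k / im ∂_{k+1}, so:

  H_0: rank C_0 − rank ∂_1 = 5 − 4 = 1, and the invariant factors of ∂_1 are all 1, so H_0 ≅ Z.
  H_1: rank ker ∂_1 − rank ∂_2 = (10 − 4) − 6 = 0, and the invariant factors of ∂_2 are all 1, so H_1 ≅ 0.
  H_2: rank ker ∂_2 − rank ∂_3 = (10 − 6) − 4 = 0, and the invariant factors of ∂_3 are all 1, so H_2 ≅ 0.
  H_3: rank ker ∂_3 − rank ∂_4 = (5 − 4) − 0 = 1, and there is no ∂_4, so H_3 ≅ Z.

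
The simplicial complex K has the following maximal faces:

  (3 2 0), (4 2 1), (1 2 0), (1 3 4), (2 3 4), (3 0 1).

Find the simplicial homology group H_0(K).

H_0 = Z.

Take the total order 0 < 1 < 2 < 3 < 4 on the vertex set. Then K (dimension 2) consists of the simplices:

  0-simplices (5): [0], [1], [2], [3], [4]
  1-simplices (9): [0,1], [0,2], [0,3], [1,2], [1,3], [1,4], [2,3], [2,4], [3,4]
  2-simplices (6): [0,1,2], [0,1,3], [0,2,3], [1,2,4], [1,3,4], [2,3,4]

giving chain groups C_0 ≅ Z^5, C_1 ≅ Z^9, C_2 ≅ Z^6.

The boundary map ∂_1: C_1 → C_0 is given by ∂[p,q] = [q] − [p]. For instance
  ∂[0,1] = [1] − [0].
The 5×9 boundary matrix has rank 4 and Smith normal form diag(1,1,1,1).

Boundary ∂_2: C_2 → C_1 sends each 2-simplex [p,q,r] to [q,r] − [p,r] + [p,q]. For instance
  ∂[0,2,3] = [2,3] − [0,3] + [0,2],
  ∂[1,3,4] = [3,4] − [1,4] + [1,3].
The resulting 9×6 matrix has rank 5, and its Smith normal form has invariant factors (1,1,1,1,1).

Computing H_k = (kernel of ∂_k) / (image of ∂_{k+1}):

  H_0: rank C_0 − rank ∂_1 = 5 − 4 = 1, and the invariant factors of ∂_1 are all 1, so H_0 = Z.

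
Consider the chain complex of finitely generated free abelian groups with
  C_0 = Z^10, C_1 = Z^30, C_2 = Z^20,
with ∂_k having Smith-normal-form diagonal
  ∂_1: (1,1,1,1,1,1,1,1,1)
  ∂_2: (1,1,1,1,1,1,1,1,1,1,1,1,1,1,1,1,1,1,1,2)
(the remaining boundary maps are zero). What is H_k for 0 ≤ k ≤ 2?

H_0: b_0 = 10 − 0 − 9 = 1; torsion from ∂_1 factors > 1: none. So H_0 ≅ Z.
H_1: b_1 = 30 − 9 − 20 = 1; torsion from ∂_2 factors > 1: [2]. So H_1 ≅ Z ⊕ Z/2Z.
H_2: b_2 = 20 − 20 − 0 = 0; torsion from ∂_3 factors > 1: none. So H_2 ≅ 0.

H_0 ≅ Z,  H_1 ≅ Z ⊕ Z/2Z,  H_2 = 0.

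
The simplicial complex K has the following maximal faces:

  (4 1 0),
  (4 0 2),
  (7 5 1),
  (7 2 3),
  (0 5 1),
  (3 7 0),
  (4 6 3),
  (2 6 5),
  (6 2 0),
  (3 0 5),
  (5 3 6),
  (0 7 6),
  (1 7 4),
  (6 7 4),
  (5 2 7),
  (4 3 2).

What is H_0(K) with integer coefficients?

H_0 ≅ Z.

Take the total order 0 < 1 < 2 < 3 < 4 < 5 < 6 < 7 on the vertex set. Then K (dimension 2) consists of the simplices:

  0-simplices (8): [0], [1], [2], [3], [4], [5], [6], [7]
  1-simplices (24): (24 of them)
  2-simplices (16): [0,1,4], [0,1,5], [0,2,4], [0,2,6], [0,3,5], [0,3,7], [0,6,7], [1,4,7], [1,5,7], [2,3,4], [2,3,7], [2,5,6], [2,5,7], [3,4,6], [3,5,6], [4,6,7]

giving chain groups C_0 ≅ Z^8, C_1 ≅ Z^24, C_2 ≅ Z^16.

Boundary ∂_1: C_1 → C_0 sends each edge [p,q] (with p < q) to q − p. For instance
  ∂[1,4] = [4] − [1].
This gives a 8×24 integer matrix of rank 7; reducing to Smith normal form yields diagonal entries (1,1,1,1,1,1,1).

∂_2: C_2 → C_1 acts by ∂[p,q,r] = [q,r] − [p,r] + [p,q]. For instance
  ∂[3,4,6] = [4,6] − [3,6] + [3,4],
  ∂[3,5,6] = [5,6] − [3,6] + [3,5].
The resulting 24×16 matrix has rank 15, and its Smith normal form has invariant factors (1,1,1,1,1,1,1,1,1,1,1,1,1,1,1).

Now H_k = ker ∂_k / im ∂_{k+1}, so:

  H_0: rank C_0 − rank ∂_1 = 8 − 7 = 1, and the invariant factors of ∂_1 are all 1, so H_0 = Z.

(K is a triangulation of the torus T^2.)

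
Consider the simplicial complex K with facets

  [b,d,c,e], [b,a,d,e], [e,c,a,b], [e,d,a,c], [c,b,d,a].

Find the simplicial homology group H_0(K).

K has 5 vertices, 10 edges, 10 triangles, 5 3-simplices.
rank ∂_0 = 0, rank ∂_1 = 4 ⇒ b_0 = 5 − 0 − 4 = 1; all invariant factors of ∂_1 are 1 so no torsion. So H_0 = Z.

H_0 = Z.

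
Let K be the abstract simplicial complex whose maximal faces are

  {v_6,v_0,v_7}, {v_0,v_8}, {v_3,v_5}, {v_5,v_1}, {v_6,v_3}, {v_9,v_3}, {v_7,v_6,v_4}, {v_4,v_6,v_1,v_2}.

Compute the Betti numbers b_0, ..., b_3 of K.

b_0 = 1, b_1 = 1, b_2 = 0, b_3 = 0.

Take the total order v_0 < v_1 < v_2 < v_3 < v_4 < v_5 < v_6 < v_7 < v_8 < v_9 on the vertex set. Then K (dimension 3) consists of the simplices:

  0-simplices (10): [v_0], [v_1], [v_2], [v_3], [v_4], [v_5], [v_6], [v_7], [v_8], [v_9]
  1-simplices (15): (15 of them)
  2-simplices (6): [v_0,v_6,v_7], [v_1,v_2,v_4], [v_1,v_2,v_6], [v_1,v_4,v_6], [v_2,v_4,v_6], [v_4,v_6,v_7]
  3-simplices (1): [v_1,v_2,v_4,v_6]

Hence C_0 ≅ Z^10, C_1 ≅ Z^15, C_2 ≅ Z^6, C_3 ≅ Z^1.

∂_1: C_1 → C_0 is given by ∂[p,q] = [q] − [p]. For instance
  ∂[v_4,v_7] = [v_7] − [v_4].
This gives a 10×15 integer matrix of rank 9; reducing to Smith normal form yields diagonal entries (1,1,1,1,1,1,1,1,1).

Boundary ∂_2: C_2 → C_1 sends each 2-simplex [p,q,r] to [q,r] − [p,r] + [p,q]. For instance
  ∂[v_1,v_4,v_6] = [v_4,v_6] − [v_1,v_6] + [v_1,v_4],
  ∂[v_4,v_6,v_7] = [v_6,v_7] − [v_4,v_7] + [v_4,v_6].
The 15×6 boundary matrix has rank 5 and Smith normal form diag(1,1,1,1,1).

Boundary ∂_3: C_3 → C_2 sends each 3-simplex σ to the alternating sum Σ_i (−1)^i (σ with its i-th vertex removed). For instance
  ∂[v_1,v_2,v_4,v_6] = [v_2,v_4,v_6] − [v_1,v_4,v_6] + [v_1,v_2,v_6] − [v_1,v_2,v_4].
The 6×1 boundary matrix has rank 1 and Smith normal form diag(1).

Computing H_k = (kernel of ∂_k) / (image of ∂_{k+1}):

  H_0: rank C_0 − rank ∂_1 = 10 − 9 = 1, and the invariant factors of ∂_1 are all 1, so H_0 ≅ Z.
  H_1: rank ker ∂_1 − rank ∂_2 = (15 − 9) − 5 = 1, and the invariant factors of ∂_2 are all 1, so H_1 ≅ Z.
  H_2: rank ker ∂_2 − rank ∂_3 = (6 − 5) − 1 = 0, and the invariant factors of ∂_3 are all 1, so H_2 ≅ 0.
  H_3: rank ker ∂_3 − rank ∂_4 = (1 − 1) − 0 = 0, and there is no ∂_4, so H_3 ≅ 0.

Hence the Betti numbers are b_0 = 1, b_1 = 1, b_2 = 0, b_3 = 0.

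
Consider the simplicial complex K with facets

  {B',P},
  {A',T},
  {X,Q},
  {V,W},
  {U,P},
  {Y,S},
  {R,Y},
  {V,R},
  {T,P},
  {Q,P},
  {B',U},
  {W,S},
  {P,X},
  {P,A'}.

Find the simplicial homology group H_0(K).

H_0 = Z^2.

Order the vertices as P < Q < R < S < T < U < V < W < X < Y < A' < B'. Listing each simplex with vertices in this order, K has dimension 1 with simplices:

  0-simplices (12): [P], [Q], [R], [S], [T], [U], [V], [W], [X], [Y], [A'], [B']
  1-simplices (14): [P,Q], [P,T], [P,U], [P,X], [P,A'], [P,B'], [Q,X], [R,V], [R,Y], [S,W], [S,Y], [T,A'], [U,B'], [V,W]

Hence C_0 ≅ Z^12, C_1 ≅ Z^14.

The boundary map ∂_1: C_1 → C_0 maps an edge to its endpoints' difference, ∂[p,q] = q − p.
The 12×14 boundary matrix has rank 10 and Smith normal form diag(1,1,1,1,1,1,1,1,1,1).

Computing H_k = (kernel of ∂_k) / (image of ∂_{k+1}):

  H_0: rank C_0 − rank ∂_1 = 12 − 10 = 2, and the invariant factors of ∂_1 are all 1, so H_0 = Z^2.

(K is a triangulation of the disjoint union of the circle S^1 and a wedge of 3 circles.)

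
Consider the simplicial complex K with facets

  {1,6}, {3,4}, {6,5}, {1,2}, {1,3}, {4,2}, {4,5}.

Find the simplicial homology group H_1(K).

K has 6 vertices, 7 edges.
rank ∂_1 = 5, rank ∂_2 = 0 ⇒ b_1 = 7 − 5 − 0 = 2. So H_1 ≅ Z^2.

H_1 = Z^2.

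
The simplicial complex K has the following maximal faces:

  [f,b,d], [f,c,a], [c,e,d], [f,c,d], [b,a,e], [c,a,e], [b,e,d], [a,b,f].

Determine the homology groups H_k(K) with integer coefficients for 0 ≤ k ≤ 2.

H_0 ≅ Z,  H_1 = 0,  H_2 ≅ Z.

Fix the vertex order a < b < c < d < e < f and write every simplex with vertices in increasing order. Then dim K = 2 and the simplices of K are:

  0-simplices (6): a, b, c, d, e, f
  1-simplices (12): ab, ac, ae, af, bd, be, bf, cd, ce, cf, de, df
  2-simplices (8): abe, abf, ace, acf, bde, bdf, cde, cdf

so the chain groups are C_0 ≅ Z^6, C_1 ≅ Z^12, C_2 ≅ Z^8.

∂_1: C_1 → C_0 maps an edge to its endpoints' difference, ∂[p,q] = q − p. For instance
  ∂ab = b − a.
The resulting 6×12 matrix has rank 5, and its Smith normal form has invariant factors (1,1,1,1,1).

The boundary map ∂_2: C_2 → C_1 maps a triangle to the signed sum of its edges. For instance
  ∂abe = be − ae + ab,
  ∂cde = de − ce + cd.
The resulting 12×8 matrix has rank 7, and its Smith normal form has invariant factors (1,1,1,1,1,1,1).

Computing H_k = (kernel of ∂_k) / (image of ∂_{k+1}):

  H_0: rank C_0 − rank ∂_1 = 6 − 5 = 1, and the invariant factors of ∂_1 are all 1, so H_0 ≅ Z.
  H_1: rank ker ∂_1 − rank ∂_2 = (12 − 5) − 7 = 0, and the invariant factors of ∂_2 are all 1, so H_1 ≅ 0.
  H_2: rank ker ∂_2 − rank ∂_3 = (8 − 7) − 0 = 1, and there is no ∂_3, so H_2 ≅ Z.

(K is a triangulation of the 2-sphere S^2.)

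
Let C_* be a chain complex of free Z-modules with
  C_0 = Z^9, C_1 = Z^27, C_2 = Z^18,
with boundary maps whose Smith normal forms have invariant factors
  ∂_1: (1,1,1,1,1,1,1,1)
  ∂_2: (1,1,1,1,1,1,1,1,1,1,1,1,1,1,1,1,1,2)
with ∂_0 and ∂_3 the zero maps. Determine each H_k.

H_0: b_0 = 9 − 0 − 8 = 1; torsion from ∂_1 factors > 1: none. So H_0 ≅ Z.
H_1: b_1 = 27 − 8 − 18 = 1; torsion from ∂_2 factors > 1: [2]. So H_1 ≅ Z × Z/2.
H_2: b_2 = 18 − 18 − 0 = 0; torsion from ∂_3 factors > 1: none. So H_2 ≅ 0.

H_0 ≅ Z,  H_1 ≅ Z × Z/2,  H_2 = 0.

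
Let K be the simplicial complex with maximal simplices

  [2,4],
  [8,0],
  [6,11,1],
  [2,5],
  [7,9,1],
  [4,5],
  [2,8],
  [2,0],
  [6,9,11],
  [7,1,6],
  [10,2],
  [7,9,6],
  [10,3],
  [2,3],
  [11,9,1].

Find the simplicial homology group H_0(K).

H_0 = Z^2.

Take the total order 0 < 1 < 2 < 3 < 4 < 5 < 6 < 7 < 8 < 9 < 10 < 11 on the vertex set. Then K (dimension 2) consists of the simplices:

  0-simplices (12): [0], [1], [2], [3], [4], [5], [6], [7], [8], [9], [10], [11]
  1-simplices (18): [0,2], [0,8], [1,6], [1,7], [1,9], [1,11], [2,3], [2,4], [2,5], [2,8], [2,10], [3,10], [4,5], [6,7], [6,9], [6,11], [7,9], [9,11]
  2-simplices (6): [1,6,7], [1,6,11], [1,7,9], [1,9,11], [6,7,9], [6,9,11]

Hence C_0 ≅ Z^12, C_1 ≅ Z^18, C_2 ≅ Z^6.

The boundary map ∂_1: C_1 → C_0 is given by ∂[p,q] = [q] − [p]. For instance
  ∂[2,5] = [5] − [2].
The resulting 12×18 matrix has rank 10, and its Smith normal form has invariant factors (1,1,1,1,1,1,1,1,1,1).

Boundary ∂_2: C_2 → C_1 acts by ∂[p,q,r] = [q,r] − [p,r] + [p,q]. For instance
  ∂[1,6,11] = [6,11] − [1,11] + [1,6],
  ∂[6,7,9] = [7,9] − [6,9] + [6,7].
As a 18×6 matrix over Z this has rank 5, with invariant factors (1,1,1,1,1).

Now H_k = ker ∂_k / im ∂_{k+1}, so:

  H_0: rank C_0 − rank ∂_1 = 12 − 10 = 2, and the invariant factors of ∂_1 are all 1, so H_0 = Z^2.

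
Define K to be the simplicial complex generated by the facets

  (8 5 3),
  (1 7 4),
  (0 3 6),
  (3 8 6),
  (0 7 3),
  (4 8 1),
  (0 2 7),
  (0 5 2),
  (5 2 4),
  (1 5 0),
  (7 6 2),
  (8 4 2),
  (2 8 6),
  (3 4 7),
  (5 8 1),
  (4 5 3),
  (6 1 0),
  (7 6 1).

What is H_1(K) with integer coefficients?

H_1 ≅ Z × Z/2.

Take the total order 0 < 1 < 2 < 3 < 4 < 5 < 6 < 7 < 8 on the vertex set. Then K (dimension 2) consists of the simplices:

  0-simplices (9): [0], [1], [2], [3], [4], [5], [6], [7], [8]
  1-simplices (27): (27 of them)
  2-simplices (18): [0,1,5], [0,1,6], [0,2,5], [0,2,7], [0,3,6], [0,3,7], [1,4,7], [1,4,8], [1,5,8], [1,6,7], [2,4,5], [2,4,8], [2,6,7], [2,6,8], [3,4,5], [3,4,7], [3,5,8], [3,6,8]

Hence C_0 ≅ Z^9, C_1 ≅ Z^27, C_2 ≅ Z^18.

The boundary map ∂_1: C_1 → C_0 maps an edge to its endpoints' difference, ∂[p,q] = q − p.
This gives a 9×27 integer matrix of rank 8; reducing to Smith normal form yields diagonal entries (1,1,1,1,1,1,1,1).

The boundary map ∂_2: C_2 → C_1 sends each 2-simplex [p,q,r] to [q,r] − [p,r] + [p,q]. For instance
  ∂[3,4,7] = [4,7] − [3,7] + [3,4],
  ∂[3,4,5] = [4,5] − [3,5] + [3,4].
The resulting 27×18 matrix has rank 18, and its Smith normal form has invariant factors (1,1,1,1,1,1,1,1,1,1,1,1,1,1,1,1,1,2).

From H_k ≅ ker(∂_k) / im(∂_{k+1}) we obtain:

  H_1: rank ker ∂_1 − rank ∂_2 = (27 − 8) − 18 = 1, and ∂_2 has invariant factor 2 > 1, so H_1 ≅ Z × Z/2.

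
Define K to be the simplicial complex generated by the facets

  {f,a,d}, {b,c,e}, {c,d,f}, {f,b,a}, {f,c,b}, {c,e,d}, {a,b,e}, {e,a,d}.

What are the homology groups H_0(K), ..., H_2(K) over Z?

Fix the vertex order a < b < c < d < e < f and write every simplex with vertices in increasing order. Then dim K = 2 and the simplices of K are:

  0-simplices (6): a, b, c, d, e, f
  1-simplices (12): ab, ad, ae, af, bc, be, bf, cd, ce, cf, de, df
  2-simplices (8): abe, abf, ade, adf, bce, bcf, cde, cdf

Hence C_0 ≅ Z^6, C_1 ≅ Z^12, C_2 ≅ Z^8.

The boundary map ∂_1: C_1 → C_0 maps an edge to its endpoints' difference, ∂[p,q] = q − p. For instance
  ∂ce = e − c.
The 6×12 boundary matrix has rank 5 and Smith normal form diag(1,1,1,1,1).

∂_2: C_2 → C_1 acts by ∂[p,q,r] = [q,r] − [p,r] + [p,q]. For instance
  ∂bcf = cf − bf + bc,
  ∂cdf = df − cf + cd.
This gives a 12×8 integer matrix of rank 7; reducing to Smith normal form yields diagonal entries (1,1,1,1,1,1,1).

Now H_k = ker ∂_k / im ∂_{k+1}, so:

  H_0: rank C_0 − rank ∂_1 = 6 − 5 = 1, and the invariant factors of ∂_1 are all 1, so H_0 = Z.
  H_1: rank ker ∂_1 − rank ∂_2 = (12 − 5) − 7 = 0, and the invariant factors of ∂_2 are all 1, so H_1 = 0.
  H_2: rank ker ∂_2 − rank ∂_3 = (8 − 7) − 0 = 1, and there is no ∂_3, so H_2 = Z.

H_0 ≅ Z,  H_1 = 0,  H_2 ≅ Z.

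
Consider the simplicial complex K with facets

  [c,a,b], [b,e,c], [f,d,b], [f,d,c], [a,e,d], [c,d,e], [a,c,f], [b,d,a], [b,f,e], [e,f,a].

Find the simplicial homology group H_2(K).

H_2 ≅ 0.

Take the total order a < b < c < d < e < f on the vertex set. Then K (dimension 2) consists of the simplices:

  0-simplices (6): a, b, c, d, e, f
  1-simplices (15): ab, ac, ad, ae, af, bc, bd, be, bf, cd, ce, cf, de, df, ef
  2-simplices (10): abc, abd, acf, ade, aef, bce, bdf, bef, cde, cdf

so the chain groups are C_0 ≅ Z^6, C_1 ≅ Z^15, C_2 ≅ Z^10.

Boundary ∂_1: C_1 → C_0 is given by ∂[p,q] = [q] − [p]. For instance
  ∂bd = d − b.
This gives a 6×15 integer matrix of rank 5; reducing to Smith normal form yields diagonal entries (1,1,1,1,1).

Boundary ∂_2: C_2 → C_1 maps a triangle to the signed sum of its edges. For instance
  ∂bdf = df − bf + bd,
  ∂cdf = df − cf + cd.
As a 15×10 matrix over Z this has rank 10, with invariant factors (1,1,1,1,1,1,1,1,1,2).

Now H_k = ker ∂_k / im ∂_{k+1}, so:

  H_2: rank ker ∂_2 − rank ∂_3 = (10 − 10) − 0 = 0, and there is no ∂_3, so H_2 ≅ 0.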